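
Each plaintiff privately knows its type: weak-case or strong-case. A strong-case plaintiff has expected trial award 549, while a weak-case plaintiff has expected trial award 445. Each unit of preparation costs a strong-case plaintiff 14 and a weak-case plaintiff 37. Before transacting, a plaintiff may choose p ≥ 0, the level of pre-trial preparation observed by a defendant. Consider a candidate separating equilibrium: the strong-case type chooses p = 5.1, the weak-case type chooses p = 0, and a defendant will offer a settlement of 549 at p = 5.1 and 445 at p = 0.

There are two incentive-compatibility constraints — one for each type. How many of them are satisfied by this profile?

Strong-case type: signal → 549 − 14 × 5.1 = 477.6; deviate to 0 → 445. IC holds (477.6 ≥ 445).
Weak-case type: stay at 0 → 445; mimic → 549 − 37 × 5.1 = 360.3. IC holds (445 ≥ 360.3).
2 of 2 constraints hold, so this is a separating equilibrium.

2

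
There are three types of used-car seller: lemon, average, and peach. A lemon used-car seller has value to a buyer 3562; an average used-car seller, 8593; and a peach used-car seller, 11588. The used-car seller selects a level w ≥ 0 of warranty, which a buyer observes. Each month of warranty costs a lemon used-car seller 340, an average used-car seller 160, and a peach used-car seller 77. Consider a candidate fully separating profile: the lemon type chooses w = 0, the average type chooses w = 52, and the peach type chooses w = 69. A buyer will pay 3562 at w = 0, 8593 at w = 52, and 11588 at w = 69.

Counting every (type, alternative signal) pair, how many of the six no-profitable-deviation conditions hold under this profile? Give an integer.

4

Peach (own payoff 11588 − 77×69 = 6275): to w=0 gives 3562 → no gain ✓; to w=52 gives 8593 − 77×52 = 4589 → no gain ✓.
Average (own payoff 8593 − 160×52 = 273): to w=0 gives 3562 → profitable ✗; to w=69 gives 11588 − 160×69 = 548 → profitable ✗.
Lemon (own payoff 3562): to w=52 gives 8593 − 340×52 = -9087 → no gain ✓; to w=69 gives 11588 − 340×69 = -11872 → no gain ✓.
4 of the 6 constraints hold; not an equilibrium.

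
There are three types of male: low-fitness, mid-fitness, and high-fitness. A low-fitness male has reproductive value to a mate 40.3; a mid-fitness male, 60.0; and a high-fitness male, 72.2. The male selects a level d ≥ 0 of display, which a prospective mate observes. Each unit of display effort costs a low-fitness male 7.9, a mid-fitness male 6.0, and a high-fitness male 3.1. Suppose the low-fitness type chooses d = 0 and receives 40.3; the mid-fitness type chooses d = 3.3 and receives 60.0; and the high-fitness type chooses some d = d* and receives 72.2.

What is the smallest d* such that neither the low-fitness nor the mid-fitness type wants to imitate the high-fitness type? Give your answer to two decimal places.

5.33

Mid-fitness type (on-path payoff 60.0 − 6.0×3.3 = 40.2) won't mimic when 40.2 ≥ 72.2 − 6.0·d*, i.e. d* ≥ 5.33.
Low-fitness type (on-path payoff 40.3) won't mimic when 40.3 ≥ 72.2 − 7.9·d*, i.e. d* ≥ 4.04.
Both must hold, so d* = max(4.04, 5.33) = 5.33. The mid-fitness type's constraint binds.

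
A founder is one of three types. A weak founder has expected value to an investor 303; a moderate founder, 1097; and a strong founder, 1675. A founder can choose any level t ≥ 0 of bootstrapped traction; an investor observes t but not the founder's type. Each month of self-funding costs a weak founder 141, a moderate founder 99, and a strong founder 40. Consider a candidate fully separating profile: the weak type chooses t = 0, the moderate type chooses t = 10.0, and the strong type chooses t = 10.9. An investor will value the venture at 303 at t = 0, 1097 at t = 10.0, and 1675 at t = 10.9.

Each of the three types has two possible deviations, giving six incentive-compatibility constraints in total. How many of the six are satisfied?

4

Moderate (own payoff 1097 − 99×10.0 = 107): to t=0 gives 303 → profitable ✗; to t=10.9 gives 1675 − 99×10.9 = 595.9 → profitable ✗.
Weak (own payoff 303): to t=10.0 gives 1097 − 141×10.0 = -313 → no gain ✓; to t=10.9 gives 1675 − 141×10.9 = 138.1 → no gain ✓.
Strong (own payoff 1675 − 40×10.9 = 1239): to t=0 gives 303 → no gain ✓; to t=10.0 gives 1097 − 40×10.0 = 697 → no gain ✓.
4 of the 6 constraints hold; not an equilibrium.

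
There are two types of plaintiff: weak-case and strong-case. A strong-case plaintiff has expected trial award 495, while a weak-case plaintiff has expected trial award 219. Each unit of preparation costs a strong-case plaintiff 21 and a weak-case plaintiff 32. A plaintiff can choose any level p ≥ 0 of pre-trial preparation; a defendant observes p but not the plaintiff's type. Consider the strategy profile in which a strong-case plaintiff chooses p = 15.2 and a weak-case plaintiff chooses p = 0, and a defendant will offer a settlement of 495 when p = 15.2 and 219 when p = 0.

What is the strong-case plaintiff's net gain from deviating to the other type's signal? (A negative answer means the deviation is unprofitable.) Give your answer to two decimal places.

Playing p = 15.2 the strong-case plaintiff receives 495 − 21 × 15.2 = 175.8.
Deviating to p = 0 yields 219 instead.
Gain from deviating: 219 − 175.8 = 43.20.
The gain is positive, so the strong-case type's incentive-compatibility constraint is violated — this profile is not a separating equilibrium.

43.20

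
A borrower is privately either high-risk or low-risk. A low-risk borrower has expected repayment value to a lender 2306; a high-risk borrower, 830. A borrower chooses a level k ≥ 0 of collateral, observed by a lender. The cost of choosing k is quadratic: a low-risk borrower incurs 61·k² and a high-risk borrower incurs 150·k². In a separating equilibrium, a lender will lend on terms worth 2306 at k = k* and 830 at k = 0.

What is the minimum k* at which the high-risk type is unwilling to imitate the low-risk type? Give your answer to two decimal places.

The high-risk type at k = 0 receives 830; imitating at k* yields 2306 − 150·k*².
Indifference: 830 = 2306 − 150·k*², so k*² = (2306 − 830) / 150 = 9.84.
k* = √9.84 ≈ 3.14.

3.14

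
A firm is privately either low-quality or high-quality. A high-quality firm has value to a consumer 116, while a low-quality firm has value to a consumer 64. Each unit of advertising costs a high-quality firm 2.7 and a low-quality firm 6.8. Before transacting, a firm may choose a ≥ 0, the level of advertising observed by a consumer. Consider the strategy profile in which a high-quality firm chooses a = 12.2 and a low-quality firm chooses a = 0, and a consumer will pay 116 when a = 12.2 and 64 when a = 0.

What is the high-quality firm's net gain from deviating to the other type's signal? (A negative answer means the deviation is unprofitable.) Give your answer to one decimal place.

Playing a = 12.2 the high-quality firm receives 116 − 2.7 × 12.2 = 83.06.
Deviating to a = 0 yields 64 instead.
Gain from deviating: 64 − 83.06 = -19.06, i.e. -19.1 to one decimal place.
The gain is negative, so the high-quality type's incentive-compatibility constraint is satisfied.

-19.1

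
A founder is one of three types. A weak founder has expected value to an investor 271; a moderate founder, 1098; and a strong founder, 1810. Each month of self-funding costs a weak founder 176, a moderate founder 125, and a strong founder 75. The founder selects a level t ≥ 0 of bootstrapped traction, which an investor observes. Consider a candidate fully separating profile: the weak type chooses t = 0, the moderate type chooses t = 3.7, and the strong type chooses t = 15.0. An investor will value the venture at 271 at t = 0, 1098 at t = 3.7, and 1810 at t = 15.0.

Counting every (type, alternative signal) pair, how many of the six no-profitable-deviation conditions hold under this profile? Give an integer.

4

Weak (own payoff 271): to t=3.7 gives 1098 − 176×3.7 = 446.8 → profitable ✗; to t=15.0 gives 1810 − 176×15.0 = -830 → no gain ✓.
Strong (own payoff 1810 − 75×15.0 = 685): to t=0 gives 271 → no gain ✓; to t=3.7 gives 1098 − 75×3.7 = 820.5 → profitable ✗.
Moderate (own payoff 1098 − 125×3.7 = 635.5): to t=0 gives 271 → no gain ✓; to t=15.0 gives 1810 − 125×15.0 = -65 → no gain ✓.
4 of the 6 constraints hold; not an equilibrium.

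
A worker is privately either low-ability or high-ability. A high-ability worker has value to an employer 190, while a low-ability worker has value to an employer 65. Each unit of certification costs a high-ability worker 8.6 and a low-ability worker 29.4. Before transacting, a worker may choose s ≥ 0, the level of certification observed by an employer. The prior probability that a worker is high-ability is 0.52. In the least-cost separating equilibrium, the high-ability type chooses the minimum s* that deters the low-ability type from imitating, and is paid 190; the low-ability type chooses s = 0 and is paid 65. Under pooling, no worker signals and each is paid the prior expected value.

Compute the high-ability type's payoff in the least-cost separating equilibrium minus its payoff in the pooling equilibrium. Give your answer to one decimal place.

Least-cost separating signal: s* solves 65 = 190 − 29.4·s*, so s* = (190 − 65)/29.4 ≈ 4.2517.
High-ability type's separating payoff: 190 − 8.6 × s* = 190 − 8.6 × (190 − 65)/29.4 = 190 − 1075/29.4 ≈ 153.435.
Pooling payoff: 0.52 × 190 + 0.48 × 65 = 130.
Difference: 153.435 − 130 = 23.435, i.e. 23.4 to one decimal place.
The high-ability type prefers to separate.

23.4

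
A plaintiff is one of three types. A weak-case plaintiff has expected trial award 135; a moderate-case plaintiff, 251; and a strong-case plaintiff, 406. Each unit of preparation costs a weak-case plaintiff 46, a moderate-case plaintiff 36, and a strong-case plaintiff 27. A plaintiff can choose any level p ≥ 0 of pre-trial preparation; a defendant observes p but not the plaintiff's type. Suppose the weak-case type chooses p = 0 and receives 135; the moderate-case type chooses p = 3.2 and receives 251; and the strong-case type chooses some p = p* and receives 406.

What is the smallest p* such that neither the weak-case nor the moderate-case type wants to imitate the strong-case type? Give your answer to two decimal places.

Weak-case type (on-path payoff 135) won't mimic when 135 ≥ 406 − 46·p*, i.e. p* ≥ 5.89.
Moderate-case type (on-path payoff 251 − 36×3.2 = 135.8) won't mimic when 135.8 ≥ 406 − 36·p*, i.e. p* ≥ 7.51.
Both must hold, so p* = max(5.89, 7.51) = 7.51. The moderate-case type's constraint binds.

7.51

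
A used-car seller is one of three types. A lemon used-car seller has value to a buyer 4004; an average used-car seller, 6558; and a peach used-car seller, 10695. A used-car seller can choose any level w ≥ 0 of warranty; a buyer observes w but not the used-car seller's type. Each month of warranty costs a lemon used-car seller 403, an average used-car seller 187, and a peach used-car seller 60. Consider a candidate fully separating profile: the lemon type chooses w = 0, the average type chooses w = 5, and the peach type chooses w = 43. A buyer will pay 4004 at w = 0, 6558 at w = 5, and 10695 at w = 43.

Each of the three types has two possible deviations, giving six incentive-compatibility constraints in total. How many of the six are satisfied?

Average (own payoff 6558 − 187×5 = 5623): to w=0 gives 4004 → no gain ✓; to w=43 gives 10695 − 187×43 = 2654 → no gain ✓.
Peach (own payoff 10695 − 60×43 = 8115): to w=0 gives 4004 → no gain ✓; to w=5 gives 6558 − 60×5 = 6258 → no gain ✓.
Lemon (own payoff 4004): to w=5 gives 6558 − 403×5 = 4543 → profitable ✗; to w=43 gives 10695 − 403×43 = -6634 → no gain ✓.
5 of the 6 constraints hold; not an equilibrium.

5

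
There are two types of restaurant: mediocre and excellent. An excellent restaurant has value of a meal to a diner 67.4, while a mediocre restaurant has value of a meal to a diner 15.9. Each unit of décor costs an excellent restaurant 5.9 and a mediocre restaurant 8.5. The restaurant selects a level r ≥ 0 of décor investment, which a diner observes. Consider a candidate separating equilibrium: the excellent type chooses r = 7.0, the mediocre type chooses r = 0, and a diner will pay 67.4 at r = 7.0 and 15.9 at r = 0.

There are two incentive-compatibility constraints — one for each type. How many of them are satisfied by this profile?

2

Excellent type: signal → 67.4 − 5.9 × 7.0 = 26.1; deviate to 0 → 15.9. IC holds (26.1 ≥ 15.9).
Mediocre type: stay at 0 → 15.9; mimic → 67.4 − 8.5 × 7.0 = 7.9. IC holds (15.9 ≥ 7.9).
2 of 2 constraints hold, so this is a separating equilibrium.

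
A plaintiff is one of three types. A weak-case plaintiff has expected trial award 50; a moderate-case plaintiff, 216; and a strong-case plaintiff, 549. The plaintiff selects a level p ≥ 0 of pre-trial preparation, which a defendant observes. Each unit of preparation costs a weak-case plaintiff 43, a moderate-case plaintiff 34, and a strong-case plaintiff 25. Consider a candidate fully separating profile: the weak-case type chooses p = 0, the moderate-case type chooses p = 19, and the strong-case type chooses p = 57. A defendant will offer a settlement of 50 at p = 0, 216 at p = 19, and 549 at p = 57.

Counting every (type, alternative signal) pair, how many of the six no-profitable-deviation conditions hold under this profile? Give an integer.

3

Weak-case (own payoff 50): to p=19 gives 216 − 43×19 = -601 → no gain ✓; to p=57 gives 549 − 43×57 = -1902 → no gain ✓.
Strong-case (own payoff 549 − 25×57 = -876): to p=0 gives 50 → profitable ✗; to p=19 gives 216 − 25×19 = -259 → profitable ✗.
Moderate-case (own payoff 216 − 34×19 = -430): to p=0 gives 50 → profitable ✗; to p=57 gives 549 − 34×57 = -1389 → no gain ✓.
3 of the 6 constraints hold; not an equilibrium.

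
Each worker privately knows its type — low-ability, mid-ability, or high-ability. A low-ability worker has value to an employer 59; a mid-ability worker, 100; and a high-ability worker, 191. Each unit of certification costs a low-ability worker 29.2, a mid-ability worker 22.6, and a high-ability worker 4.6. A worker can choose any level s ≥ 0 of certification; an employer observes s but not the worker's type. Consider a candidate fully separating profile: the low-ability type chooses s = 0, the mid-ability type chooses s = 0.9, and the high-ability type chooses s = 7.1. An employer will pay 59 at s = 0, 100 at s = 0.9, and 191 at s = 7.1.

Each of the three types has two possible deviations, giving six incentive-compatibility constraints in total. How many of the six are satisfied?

Mid-ability (own payoff 100 − 22.6×0.9 = 79.66): to s=0 gives 59 → no gain ✓; to s=7.1 gives 191 − 22.6×7.1 = 30.54 → no gain ✓.
High-ability (own payoff 191 − 4.6×7.1 = 158.34): to s=0 gives 59 → no gain ✓; to s=0.9 gives 100 − 4.6×0.9 = 95.86 → no gain ✓.
Low-ability (own payoff 59): to s=0.9 gives 100 − 29.2×0.9 = 73.72 → profitable ✗; to s=7.1 gives 191 − 29.2×7.1 = -16.32 → no gain ✓.
5 of the 6 constraints hold; not an equilibrium.

5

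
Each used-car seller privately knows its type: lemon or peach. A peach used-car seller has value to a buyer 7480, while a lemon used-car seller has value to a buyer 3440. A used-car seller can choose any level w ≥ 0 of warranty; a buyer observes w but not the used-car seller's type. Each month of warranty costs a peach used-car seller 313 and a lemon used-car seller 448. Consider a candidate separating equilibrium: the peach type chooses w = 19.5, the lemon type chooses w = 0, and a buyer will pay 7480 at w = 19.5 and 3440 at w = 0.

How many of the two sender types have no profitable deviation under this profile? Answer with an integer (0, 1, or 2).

1

Peach type: signal → 7480 − 313 × 19.5 = 1376.5; deviate to 0 → 3440. IC fails (1376.5 < 3440).
Lemon type: stay at 0 → 3440; mimic → 7480 − 448 × 19.5 = -1256. IC holds (3440 ≥ -1256).
1 of 2 constraints hold, so this profile is not an equilibrium.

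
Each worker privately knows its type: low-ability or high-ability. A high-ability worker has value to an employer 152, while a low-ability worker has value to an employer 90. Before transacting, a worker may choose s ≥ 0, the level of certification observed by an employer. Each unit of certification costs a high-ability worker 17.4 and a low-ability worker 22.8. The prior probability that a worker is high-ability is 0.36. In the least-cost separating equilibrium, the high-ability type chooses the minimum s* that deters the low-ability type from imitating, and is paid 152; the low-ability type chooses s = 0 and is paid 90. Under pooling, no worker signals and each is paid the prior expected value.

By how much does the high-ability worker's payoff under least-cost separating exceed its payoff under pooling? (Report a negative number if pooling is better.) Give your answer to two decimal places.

-7.64

Least-cost separating signal: s* solves 90 = 152 − 22.8·s*, so s* = (152 − 90)/22.8 ≈ 2.7193.
High-ability type's separating payoff: 152 − 17.4 × s* = 152 − 17.4 × (152 − 90)/22.8 = 152 − 1078.8/22.8 ≈ 104.6842.
Pooling payoff: 0.36 × 152 + 0.64 × 90 = 112.32.
Difference: 104.6842 − 112.32 = -7.6358, i.e. -7.64 to two decimal places.
The high-ability type would prefer the pooling outcome.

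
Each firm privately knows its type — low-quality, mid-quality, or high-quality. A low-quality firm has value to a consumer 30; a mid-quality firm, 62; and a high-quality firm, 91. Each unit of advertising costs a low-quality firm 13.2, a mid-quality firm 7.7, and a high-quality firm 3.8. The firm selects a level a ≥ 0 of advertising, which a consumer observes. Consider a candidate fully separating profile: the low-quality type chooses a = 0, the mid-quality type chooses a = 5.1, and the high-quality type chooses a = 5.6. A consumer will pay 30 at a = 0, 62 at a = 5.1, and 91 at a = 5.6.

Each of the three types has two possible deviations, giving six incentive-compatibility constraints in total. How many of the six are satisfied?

Low-quality (own payoff 30): to a=5.1 gives 62 − 13.2×5.1 = -5.32 → no gain ✓; to a=5.6 gives 91 − 13.2×5.6 = 17.08 → no gain ✓.
High-quality (own payoff 91 − 3.8×5.6 = 69.72): to a=0 gives 30 → no gain ✓; to a=5.1 gives 62 − 3.8×5.1 = 42.62 → no gain ✓.
Mid-quality (own payoff 62 − 7.7×5.1 = 22.73): to a=0 gives 30 → profitable ✗; to a=5.6 gives 91 − 7.7×5.6 = 47.88 → profitable ✗.
4 of the 6 constraints hold; not an equilibrium.

4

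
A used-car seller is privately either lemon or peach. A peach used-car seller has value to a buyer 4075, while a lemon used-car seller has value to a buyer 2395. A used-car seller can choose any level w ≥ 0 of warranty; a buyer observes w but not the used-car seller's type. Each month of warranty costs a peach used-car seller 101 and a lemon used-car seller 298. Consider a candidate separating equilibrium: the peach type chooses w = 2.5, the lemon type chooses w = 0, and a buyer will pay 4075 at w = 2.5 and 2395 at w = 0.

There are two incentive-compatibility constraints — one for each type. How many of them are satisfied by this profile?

Peach type: signal → 4075 − 101 × 2.5 = 3822.5; deviate to 0 → 2395. IC holds (3822.5 ≥ 2395).
Lemon type: stay at 0 → 2395; mimic → 4075 − 298 × 2.5 = 3330. IC fails (2395 < 3330).
1 of 2 constraints hold, so this profile is not an equilibrium.

1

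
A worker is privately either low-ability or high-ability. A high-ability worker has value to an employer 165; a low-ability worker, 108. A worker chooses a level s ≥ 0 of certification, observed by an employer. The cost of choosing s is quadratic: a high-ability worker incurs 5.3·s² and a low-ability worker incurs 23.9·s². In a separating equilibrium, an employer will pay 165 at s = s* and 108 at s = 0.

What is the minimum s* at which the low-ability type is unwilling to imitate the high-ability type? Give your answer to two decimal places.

The low-ability type at s = 0 receives 108; imitating at s* yields 165 − 23.9·s*².
Indifference: 108 = 165 − 23.9·s*², so s*² = (165 − 108) / 23.9 ≈ 2.3849.
s* = √2.3849 ≈ 1.54.

1.54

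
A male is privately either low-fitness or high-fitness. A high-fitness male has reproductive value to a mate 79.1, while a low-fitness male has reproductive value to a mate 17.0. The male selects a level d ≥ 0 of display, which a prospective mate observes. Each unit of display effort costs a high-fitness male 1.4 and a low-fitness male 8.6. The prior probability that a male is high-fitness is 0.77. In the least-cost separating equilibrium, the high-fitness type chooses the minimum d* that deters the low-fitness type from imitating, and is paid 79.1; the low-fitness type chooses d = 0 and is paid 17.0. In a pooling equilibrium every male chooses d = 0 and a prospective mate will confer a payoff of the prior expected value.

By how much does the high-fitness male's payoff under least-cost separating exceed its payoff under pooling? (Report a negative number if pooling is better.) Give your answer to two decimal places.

Least-cost separating signal: d* solves 17.0 = 79.1 − 8.6·d*, so d* = (79.1 − 17.0)/8.6 ≈ 7.2209.
High-fitness type's separating payoff: 79.1 − 1.4 × d* = 79.1 − 1.4 × (79.1 − 17.0)/8.6 = 79.1 − 86.94/8.6 ≈ 68.9907.
Pooling payoff: 0.77 × 79.1 + 0.23 × 17.0 = 64.817.
Difference: 68.9907 − 64.817 = 4.1737, i.e. 4.17 to two decimal places.
The high-fitness type prefers to separate.

4.17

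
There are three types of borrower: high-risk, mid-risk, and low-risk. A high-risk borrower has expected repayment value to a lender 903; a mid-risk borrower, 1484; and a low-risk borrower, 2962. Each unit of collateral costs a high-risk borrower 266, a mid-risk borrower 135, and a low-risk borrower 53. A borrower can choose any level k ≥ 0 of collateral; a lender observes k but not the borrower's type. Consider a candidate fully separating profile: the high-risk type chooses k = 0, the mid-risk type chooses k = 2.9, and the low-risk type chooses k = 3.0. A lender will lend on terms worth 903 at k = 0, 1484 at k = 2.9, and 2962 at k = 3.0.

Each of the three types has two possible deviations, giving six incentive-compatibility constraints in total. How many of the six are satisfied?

High-risk (own payoff 903): to k=2.9 gives 1484 − 266×2.9 = 712.6 → no gain ✓; to k=3.0 gives 2962 − 266×3.0 = 2164 → profitable ✗.
Low-risk (own payoff 2962 − 53×3.0 = 2803): to k=0 gives 903 → no gain ✓; to k=2.9 gives 1484 − 53×2.9 = 1330.3 → no gain ✓.
Mid-risk (own payoff 1484 − 135×2.9 = 1092.5): to k=0 gives 903 → no gain ✓; to k=3.0 gives 2962 − 135×3.0 = 2557 → profitable ✗.
4 of the 6 constraints hold; not an equilibrium.

4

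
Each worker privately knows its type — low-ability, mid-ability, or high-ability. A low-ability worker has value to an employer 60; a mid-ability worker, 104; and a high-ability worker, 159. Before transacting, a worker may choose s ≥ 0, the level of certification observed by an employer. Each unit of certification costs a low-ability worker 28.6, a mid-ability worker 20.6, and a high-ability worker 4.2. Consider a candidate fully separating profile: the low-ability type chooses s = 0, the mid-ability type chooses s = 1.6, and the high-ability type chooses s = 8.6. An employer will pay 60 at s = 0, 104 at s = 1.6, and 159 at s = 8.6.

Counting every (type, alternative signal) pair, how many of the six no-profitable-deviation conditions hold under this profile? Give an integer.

6

Mid-ability (own payoff 104 − 20.6×1.6 = 71.04): to s=0 gives 60 → no gain ✓; to s=8.6 gives 159 − 20.6×8.6 = -18.16 → no gain ✓.
High-ability (own payoff 159 − 4.2×8.6 = 122.88): to s=0 gives 60 → no gain ✓; to s=1.6 gives 104 − 4.2×1.6 = 97.28 → no gain ✓.
Low-ability (own payoff 60): to s=1.6 gives 104 − 28.6×1.6 = 58.24 → no gain ✓; to s=8.6 gives 159 − 28.6×8.6 = -86.96 → no gain ✓.
6 of the 6 constraints hold; this profile is a separating equilibrium.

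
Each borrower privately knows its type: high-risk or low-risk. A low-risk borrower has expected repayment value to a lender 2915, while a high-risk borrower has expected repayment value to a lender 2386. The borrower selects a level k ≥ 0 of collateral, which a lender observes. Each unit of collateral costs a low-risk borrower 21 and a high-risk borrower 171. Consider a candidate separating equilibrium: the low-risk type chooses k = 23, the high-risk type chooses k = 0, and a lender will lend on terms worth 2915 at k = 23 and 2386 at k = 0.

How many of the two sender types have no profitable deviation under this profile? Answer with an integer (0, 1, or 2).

High-risk type: stay at 0 → 2386; mimic → 2915 − 171 × 23 = -1018. IC holds (2386 ≥ -1018).
Low-risk type: signal → 2915 − 21 × 23 = 2432; deviate to 0 → 2386. IC holds (2432 ≥ 2386).
2 of 2 constraints hold, so this is a separating equilibrium.

2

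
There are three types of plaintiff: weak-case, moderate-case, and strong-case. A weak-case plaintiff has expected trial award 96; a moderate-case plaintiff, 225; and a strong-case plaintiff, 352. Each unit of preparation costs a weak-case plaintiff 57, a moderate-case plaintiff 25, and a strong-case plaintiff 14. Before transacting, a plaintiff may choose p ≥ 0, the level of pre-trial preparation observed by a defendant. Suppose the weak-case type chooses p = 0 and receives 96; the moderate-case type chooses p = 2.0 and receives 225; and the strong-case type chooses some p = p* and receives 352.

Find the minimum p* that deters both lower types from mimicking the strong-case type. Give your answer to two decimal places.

7.08

Weak-case type (on-path payoff 96) won't mimic when 96 ≥ 352 − 57·p*, i.e. p* ≥ 4.49.
Moderate-case type (on-path payoff 225 − 25×2.0 = 175) won't mimic when 175 ≥ 352 − 25·p*, i.e. p* ≥ 7.08.
Both must hold, so p* = max(4.49, 7.08) = 7.08. The moderate-case type's constraint binds.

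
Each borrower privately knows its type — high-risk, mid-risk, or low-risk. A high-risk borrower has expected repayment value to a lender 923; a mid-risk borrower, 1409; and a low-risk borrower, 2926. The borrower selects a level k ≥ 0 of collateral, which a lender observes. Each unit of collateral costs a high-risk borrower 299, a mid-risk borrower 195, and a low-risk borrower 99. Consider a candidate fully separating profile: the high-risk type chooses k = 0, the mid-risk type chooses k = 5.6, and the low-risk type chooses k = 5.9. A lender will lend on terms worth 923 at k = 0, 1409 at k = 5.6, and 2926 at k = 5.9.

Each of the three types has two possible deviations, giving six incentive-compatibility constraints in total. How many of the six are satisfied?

3

Mid-risk (own payoff 1409 − 195×5.6 = 317): to k=0 gives 923 → profitable ✗; to k=5.9 gives 2926 − 195×5.9 = 1775.5 → profitable ✗.
High-risk (own payoff 923): to k=5.6 gives 1409 − 299×5.6 = -265.4 → no gain ✓; to k=5.9 gives 2926 − 299×5.9 = 1161.9 → profitable ✗.
Low-risk (own payoff 2926 − 99×5.9 = 2341.9): to k=0 gives 923 → no gain ✓; to k=5.6 gives 1409 − 99×5.6 = 854.6 → no gain ✓.
3 of the 6 constraints hold; not an equilibrium.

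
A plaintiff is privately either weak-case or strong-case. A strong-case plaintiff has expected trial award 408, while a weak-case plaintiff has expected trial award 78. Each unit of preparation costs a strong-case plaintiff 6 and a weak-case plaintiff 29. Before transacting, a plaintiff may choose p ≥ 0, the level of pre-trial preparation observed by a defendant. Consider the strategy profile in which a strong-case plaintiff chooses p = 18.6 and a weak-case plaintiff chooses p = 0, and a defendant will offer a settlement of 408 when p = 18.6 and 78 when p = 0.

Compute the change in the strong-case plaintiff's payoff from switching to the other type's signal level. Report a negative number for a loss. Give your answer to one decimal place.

-218.4

Playing p = 18.6 the strong-case plaintiff receives 408 − 6 × 18.6 = 296.4.
Deviating to p = 0 yields 78 instead.
Gain from deviating: 78 − 296.4 = -218.4.
The gain is negative, so the strong-case type's incentive-compatibility constraint is satisfied.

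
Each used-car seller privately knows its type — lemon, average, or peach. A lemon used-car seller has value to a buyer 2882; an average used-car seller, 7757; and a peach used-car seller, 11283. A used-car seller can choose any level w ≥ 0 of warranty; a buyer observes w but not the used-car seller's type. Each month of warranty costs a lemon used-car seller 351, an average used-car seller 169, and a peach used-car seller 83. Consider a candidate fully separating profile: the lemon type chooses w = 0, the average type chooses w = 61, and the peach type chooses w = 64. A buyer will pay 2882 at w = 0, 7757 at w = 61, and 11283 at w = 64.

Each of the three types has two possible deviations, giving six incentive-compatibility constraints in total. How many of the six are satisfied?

4

Peach (own payoff 11283 − 83×64 = 5971): to w=0 gives 2882 → no gain ✓; to w=61 gives 7757 − 83×61 = 2694 → no gain ✓.
Lemon (own payoff 2882): to w=61 gives 7757 − 351×61 = -13654 → no gain ✓; to w=64 gives 11283 − 351×64 = -11181 → no gain ✓.
Average (own payoff 7757 − 169×61 = -2552): to w=0 gives 2882 → profitable ✗; to w=64 gives 11283 − 169×64 = 467 → profitable ✗.
4 of the 6 constraints hold; not an equilibrium.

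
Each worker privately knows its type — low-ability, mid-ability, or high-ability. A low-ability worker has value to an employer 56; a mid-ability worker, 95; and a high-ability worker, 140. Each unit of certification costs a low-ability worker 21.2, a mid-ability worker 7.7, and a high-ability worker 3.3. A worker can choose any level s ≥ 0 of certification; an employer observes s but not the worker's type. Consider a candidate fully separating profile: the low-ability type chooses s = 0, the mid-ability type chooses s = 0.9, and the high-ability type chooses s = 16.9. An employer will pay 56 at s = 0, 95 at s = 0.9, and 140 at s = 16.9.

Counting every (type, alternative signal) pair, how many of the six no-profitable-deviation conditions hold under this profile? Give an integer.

High-ability (own payoff 140 − 3.3×16.9 = 84.23): to s=0 gives 56 → no gain ✓; to s=0.9 gives 95 − 3.3×0.9 = 92.03 → profitable ✗.
Mid-ability (own payoff 95 − 7.7×0.9 = 88.07): to s=0 gives 56 → no gain ✓; to s=16.9 gives 140 − 7.7×16.9 = 9.87 → no gain ✓.
Low-ability (own payoff 56): to s=0.9 gives 95 − 21.2×0.9 = 75.92 → profitable ✗; to s=16.9 gives 140 − 21.2×16.9 = -218.28 → no gain ✓.
4 of the 6 constraints hold; not an equilibrium.

4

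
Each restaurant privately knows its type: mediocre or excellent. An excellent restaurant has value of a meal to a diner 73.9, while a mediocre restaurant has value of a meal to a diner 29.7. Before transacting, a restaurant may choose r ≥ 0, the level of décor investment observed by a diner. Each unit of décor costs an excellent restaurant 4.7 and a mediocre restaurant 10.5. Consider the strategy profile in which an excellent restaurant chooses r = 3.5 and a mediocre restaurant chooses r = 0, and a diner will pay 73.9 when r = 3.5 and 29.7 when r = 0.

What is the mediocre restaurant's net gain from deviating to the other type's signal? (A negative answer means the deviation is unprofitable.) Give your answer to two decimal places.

7.45

Playing r = 0 the mediocre restaurant receives 29.7.
Deviating to r = 3.5 brings payment 73.9 at cost 10.5 × 3.5 = 36.75, netting 37.15.
Gain from deviating: 37.15 − 29.7 = 7.45.
The gain is positive, so the mediocre type's incentive-compatibility constraint is violated — this profile is not a separating equilibrium.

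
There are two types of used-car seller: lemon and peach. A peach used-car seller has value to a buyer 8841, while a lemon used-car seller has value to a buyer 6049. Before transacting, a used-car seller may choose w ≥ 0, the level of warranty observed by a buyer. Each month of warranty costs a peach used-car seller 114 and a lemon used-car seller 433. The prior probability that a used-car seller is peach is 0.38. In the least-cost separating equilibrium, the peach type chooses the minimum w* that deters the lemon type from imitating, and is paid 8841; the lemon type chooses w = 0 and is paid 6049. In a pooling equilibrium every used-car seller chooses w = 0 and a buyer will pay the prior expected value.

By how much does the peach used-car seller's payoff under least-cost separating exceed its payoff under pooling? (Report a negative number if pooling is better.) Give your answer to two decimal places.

Least-cost separating signal: w* solves 6049 = 8841 − 433·w*, so w* = (8841 − 6049)/433 ≈ 6.4480.
Peach type's separating payoff: 8841 − 114 × w* = 8841 − 114 × (8841 − 6049)/433 = 8841 − 318288/433 ≈ 8105.9238.
Pooling payoff: 0.38 × 8841 + 0.62 × 6049 = 7109.96.
Difference: 8105.9238 − 7109.96 = 995.9638, i.e. 995.96 to two decimal places.
The peach type prefers to separate.

995.96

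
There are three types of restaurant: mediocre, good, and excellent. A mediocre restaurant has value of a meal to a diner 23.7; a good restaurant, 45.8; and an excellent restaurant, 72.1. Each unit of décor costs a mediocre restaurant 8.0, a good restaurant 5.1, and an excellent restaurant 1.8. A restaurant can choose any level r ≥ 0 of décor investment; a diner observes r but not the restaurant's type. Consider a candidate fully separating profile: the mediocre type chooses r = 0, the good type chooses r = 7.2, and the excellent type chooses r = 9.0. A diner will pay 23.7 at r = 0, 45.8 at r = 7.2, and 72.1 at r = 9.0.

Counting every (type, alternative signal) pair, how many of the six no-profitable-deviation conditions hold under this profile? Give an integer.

Good (own payoff 45.8 − 5.1×7.2 = 9.08): to r=0 gives 23.7 → profitable ✗; to r=9.0 gives 72.1 − 5.1×9.0 = 26.2 → profitable ✗.
Mediocre (own payoff 23.7): to r=7.2 gives 45.8 − 8.0×7.2 = -11.8 → no gain ✓; to r=9.0 gives 72.1 − 8.0×9.0 = 0.1 → no gain ✓.
Excellent (own payoff 72.1 − 1.8×9.0 = 55.9): to r=0 gives 23.7 → no gain ✓; to r=7.2 gives 45.8 − 1.8×7.2 = 32.84 → no gain ✓.
4 of the 6 constraints hold; not an equilibrium.

4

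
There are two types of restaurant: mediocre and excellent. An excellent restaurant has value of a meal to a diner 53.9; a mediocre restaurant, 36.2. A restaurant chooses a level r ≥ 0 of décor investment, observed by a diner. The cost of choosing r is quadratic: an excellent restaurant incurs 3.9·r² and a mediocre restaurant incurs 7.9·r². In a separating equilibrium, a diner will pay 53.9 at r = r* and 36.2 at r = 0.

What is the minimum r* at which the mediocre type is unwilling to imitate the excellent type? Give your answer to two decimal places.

The mediocre type at r = 0 receives 36.2; imitating at r* yields 53.9 − 7.9·r*².
Indifference: 36.2 = 53.9 − 7.9·r*², so r*² = (53.9 − 36.2) / 7.9 ≈ 2.2405.
r* = √2.2405 ≈ 1.50.

1.50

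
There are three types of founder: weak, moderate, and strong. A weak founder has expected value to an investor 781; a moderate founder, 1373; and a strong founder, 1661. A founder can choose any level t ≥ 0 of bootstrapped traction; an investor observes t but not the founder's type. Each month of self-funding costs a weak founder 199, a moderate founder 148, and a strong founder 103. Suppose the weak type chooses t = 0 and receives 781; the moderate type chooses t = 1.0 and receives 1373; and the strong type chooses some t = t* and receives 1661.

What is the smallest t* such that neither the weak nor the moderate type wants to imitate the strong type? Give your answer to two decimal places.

Moderate type (on-path payoff 1373 − 148×1.0 = 1225) won't mimic when 1225 ≥ 1661 − 148·t*, i.e. t* ≥ 2.95.
Weak type (on-path payoff 781) won't mimic when 781 ≥ 1661 − 199·t*, i.e. t* ≥ 4.42.
Both must hold, so t* = max(4.42, 2.95) = 4.42. The weak type's constraint binds.

4.42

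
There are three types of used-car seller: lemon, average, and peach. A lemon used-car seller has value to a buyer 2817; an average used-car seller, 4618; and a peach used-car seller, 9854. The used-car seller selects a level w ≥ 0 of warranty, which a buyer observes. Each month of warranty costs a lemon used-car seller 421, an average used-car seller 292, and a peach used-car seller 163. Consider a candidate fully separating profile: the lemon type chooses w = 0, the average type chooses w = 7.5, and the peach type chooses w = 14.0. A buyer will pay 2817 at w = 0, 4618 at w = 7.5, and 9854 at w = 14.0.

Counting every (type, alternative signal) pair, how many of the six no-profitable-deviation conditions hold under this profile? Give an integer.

Average (own payoff 4618 − 292×7.5 = 2428): to w=0 gives 2817 → profitable ✗; to w=14.0 gives 9854 − 292×14.0 = 5766 → profitable ✗.
Peach (own payoff 9854 − 163×14.0 = 7572): to w=0 gives 2817 → no gain ✓; to w=7.5 gives 4618 − 163×7.5 = 3395.5 → no gain ✓.
Lemon (own payoff 2817): to w=7.5 gives 4618 − 421×7.5 = 1460.5 → no gain ✓; to w=14.0 gives 9854 − 421×14.0 = 3960 → profitable ✗.
3 of the 6 constraints hold; not an equilibrium.

3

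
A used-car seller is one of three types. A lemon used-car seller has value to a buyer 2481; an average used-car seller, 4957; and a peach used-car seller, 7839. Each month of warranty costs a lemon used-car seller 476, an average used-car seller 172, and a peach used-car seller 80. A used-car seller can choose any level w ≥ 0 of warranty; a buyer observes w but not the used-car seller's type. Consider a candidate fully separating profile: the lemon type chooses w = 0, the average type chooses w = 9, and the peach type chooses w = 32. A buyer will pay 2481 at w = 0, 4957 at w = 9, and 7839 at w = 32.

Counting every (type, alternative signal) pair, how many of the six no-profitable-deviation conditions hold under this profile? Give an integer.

6

Peach (own payoff 7839 − 80×32 = 5279): to w=0 gives 2481 → no gain ✓; to w=9 gives 4957 − 80×9 = 4237 → no gain ✓.
Lemon (own payoff 2481): to w=9 gives 4957 − 476×9 = 673 → no gain ✓; to w=32 gives 7839 − 476×32 = -7393 → no gain ✓.
Average (own payoff 4957 − 172×9 = 3409): to w=0 gives 2481 → no gain ✓; to w=32 gives 7839 − 172×32 = 2335 → no gain ✓.
6 of the 6 constraints hold; this profile is a separating equilibrium.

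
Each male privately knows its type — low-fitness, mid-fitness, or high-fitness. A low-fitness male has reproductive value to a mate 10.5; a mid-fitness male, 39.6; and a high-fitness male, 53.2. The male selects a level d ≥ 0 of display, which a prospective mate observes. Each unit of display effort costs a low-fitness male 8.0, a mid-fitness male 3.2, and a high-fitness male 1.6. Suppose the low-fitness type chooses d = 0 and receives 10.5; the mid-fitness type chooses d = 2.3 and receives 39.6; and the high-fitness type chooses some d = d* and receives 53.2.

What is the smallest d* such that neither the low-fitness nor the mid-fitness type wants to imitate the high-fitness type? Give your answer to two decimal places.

6.55

Low-fitness type (on-path payoff 10.5) won't mimic when 10.5 ≥ 53.2 − 8.0·d*, i.e. d* ≥ 5.34.
Mid-fitness type (on-path payoff 39.6 − 3.2×2.3 = 32.24) won't mimic when 32.24 ≥ 53.2 − 3.2·d*, i.e. d* ≥ 6.55.
Both must hold, so d* = max(5.34, 6.55) = 6.55. The mid-fitness type's constraint binds.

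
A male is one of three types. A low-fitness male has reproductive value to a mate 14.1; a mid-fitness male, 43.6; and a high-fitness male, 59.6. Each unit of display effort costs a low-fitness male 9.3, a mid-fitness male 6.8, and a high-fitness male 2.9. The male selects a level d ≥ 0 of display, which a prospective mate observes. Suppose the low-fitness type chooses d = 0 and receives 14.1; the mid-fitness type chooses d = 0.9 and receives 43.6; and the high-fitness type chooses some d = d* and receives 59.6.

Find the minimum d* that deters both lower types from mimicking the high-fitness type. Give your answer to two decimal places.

4.89

Low-fitness type (on-path payoff 14.1) won't mimic when 14.1 ≥ 59.6 − 9.3·d*, i.e. d* ≥ 4.89.
Mid-fitness type (on-path payoff 43.6 − 6.8×0.9 = 37.48) won't mimic when 37.48 ≥ 59.6 − 6.8·d*, i.e. d* ≥ 3.25.
Both must hold, so d* = max(4.89, 3.25) = 4.89. The low-fitness type's constraint binds.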